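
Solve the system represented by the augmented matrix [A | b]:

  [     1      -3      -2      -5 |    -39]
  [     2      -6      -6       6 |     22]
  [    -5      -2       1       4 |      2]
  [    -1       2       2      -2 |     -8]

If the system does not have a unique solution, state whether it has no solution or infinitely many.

x_1 = 2, x_2 = 5, x_3 = -2, x_4 = 6

Row-reduce the augmented matrix:
R2 ← R2 − 2·R1.
R3 ← R3 + 5·R1.
R4 ← R4 + 1·R1.
Swap R2 and R3.
R2 ← R2 / (-17).
R1 ← R1 + 3·R2.
R4 ← R4 + 1·R2.
R3 ← R3 / (-2).
R1 ← R1 + 7/17·R3.
R2 ← R2 − 9/17·R3.
R4 ← R4 − 9/17·R3.
R4 ← R4 / (-26/17).
R1 ← R1 + 78/17·R4.
R2 ← R2 − 93/17·R4.
R3 ← R3 + 8·R4.
Reading off the reduced rows gives x_1 = 2, x_2 = 5, x_3 = -2, x_4 = 6.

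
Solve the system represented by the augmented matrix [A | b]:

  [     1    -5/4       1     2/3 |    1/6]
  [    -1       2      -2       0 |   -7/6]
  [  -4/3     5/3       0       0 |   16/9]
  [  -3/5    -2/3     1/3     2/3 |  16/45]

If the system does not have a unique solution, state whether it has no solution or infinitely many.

Row-reduce the augmented matrix:
R2 ← R2 + 1·R1.
R3 ← R3 + 4/3·R1.
R4 ← R4 + 3/5·R1.
R2 ← R2 / (3/4).
R1 ← R1 + 5/4·R2.
R4 ← R4 + 17/12·R2.
R3 ← R3 / (4/3).
R1 ← R1 + 2/3·R3.
R2 ← R2 + 4/3·R3.
R4 ← R4 + 43/45·R3.
R4 ← R4 / (80/27).
R1 ← R1 − 20/9·R4.
R2 ← R2 − 16/9·R4.
R3 ← R3 − 2/3·R4.
Reading off the reduced rows gives x_1 = -1/2, x_2 = 2/3, x_3 = 3/2, x_4 = 0.

x_1 = -1/2, x_2 = 2/3, x_3 = 3/2, x_4 = 0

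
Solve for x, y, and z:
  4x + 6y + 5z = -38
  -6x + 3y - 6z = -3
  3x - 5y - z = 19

Row-reduce the augmented matrix:
R1 ← R1 / (4).
R2 ← R2 + 6·R1.
R3 ← R3 − 3·R1.
R2 ← R2 / (12).
R1 ← R1 − 3/2·R2.
R3 ← R3 + 19/2·R2.
R3 ← R3 / (-57/16).
R1 ← R1 − 17/16·R3.
R2 ← R2 − 1/8·R3.
Reading off the reduced rows gives x = -2, y = -5, z = 0.

x = -2, y = -5, z = 0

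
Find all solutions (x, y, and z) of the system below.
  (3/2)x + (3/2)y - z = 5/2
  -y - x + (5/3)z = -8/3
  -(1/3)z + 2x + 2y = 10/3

Row-reduce:
R1 ← R1 / (3/2).
R2 ← R2 + 1·R1.
R3 ← R3 − 2·R1.
R1 ← R1 + 2/3·R2.
R3 ← R3 − 1·R2.
Row 3 reduces to 0 = 1, a contradiction. The system is inconsistent.

no solution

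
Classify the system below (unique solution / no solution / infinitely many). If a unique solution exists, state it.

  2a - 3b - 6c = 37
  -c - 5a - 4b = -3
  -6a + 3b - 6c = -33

a = 5, b = -5, c = -2

Row-reduce the augmented matrix:
R1 ← R1 / (2).
R2 ← R2 + 5·R1.
R3 ← R3 + 6·R1.
R2 ← R2 / (-23/2).
R1 ← R1 + 3/2·R2.
R3 ← R3 + 6·R2.
R3 ← R3 / (-360/23).
R1 ← R1 + 21/23·R3.
R2 ← R2 − 32/23·R3.
Reading off the reduced rows gives a = 5, b = -5, c = -2.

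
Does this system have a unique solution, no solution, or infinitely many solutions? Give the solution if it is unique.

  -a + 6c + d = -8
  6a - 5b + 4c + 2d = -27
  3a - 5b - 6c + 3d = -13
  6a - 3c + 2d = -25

Row-reduce the augmented matrix:
R1 ← R1 / (-1).
R2 ← R2 − 6·R1.
R3 ← R3 − 3·R1.
R4 ← R4 − 6·R1.
R2 ← R2 / (-5).
R3 ← R3 + 5·R2.
R3 ← R3 / (-28).
R1 ← R1 + 6·R3.
R2 ← R2 + 8·R3.
R4 ← R4 − 33·R3.
R4 ← R4 / (79/14).
R1 ← R1 + 4/7·R4.
R2 ← R2 + 36/35·R4.
R3 ← R3 − 1/14·R4.
Reading off the reduced rows gives a = -3, b = -1, c = -1, d = -5.

a = -3, b = -1, c = -1, d = -5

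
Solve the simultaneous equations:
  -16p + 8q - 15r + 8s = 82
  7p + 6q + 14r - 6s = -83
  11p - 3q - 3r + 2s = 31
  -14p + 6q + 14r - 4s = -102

Row-reduce the augmented matrix:
R1 ← R1 / (-16).
R2 ← R2 − 7·R1.
R3 ← R3 − 11·R1.
R4 ← R4 + 14·R1.
R2 ← R2 / (19/2).
R1 ← R1 + 1/2·R2.
R3 ← R3 − 5/2·R2.
R4 ← R4 + 1·R2.
R3 ← R3 / (-2321/152).
R1 ← R1 − 101/76·R3.
R2 ← R2 − 119/152·R3.
R4 ← R4 − 2121/76·R3.
R4 ← R4 / (8464/2321).
R1 ← R1 − 182/2321·R4.
R2 ← R2 − 360/2321·R4.
R3 ← R3 + 1240/2321·R4.
Reading off the reduced rows gives p = 1, q = 0, r = -6, s = 1.

p = 1, q = 0, r = -6, s = 1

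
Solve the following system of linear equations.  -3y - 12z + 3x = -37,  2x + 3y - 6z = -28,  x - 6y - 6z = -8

no solution

Row-reduce:
R1 ← R1 / (3).
R2 ← R2 − 2·R1.
R3 ← R3 − 1·R1.
R2 ← R2 / (5).
R1 ← R1 + 1·R2.
R3 ← R3 + 5·R2.
Row 3 reduces to 0 = 1, a contradiction. The system is inconsistent.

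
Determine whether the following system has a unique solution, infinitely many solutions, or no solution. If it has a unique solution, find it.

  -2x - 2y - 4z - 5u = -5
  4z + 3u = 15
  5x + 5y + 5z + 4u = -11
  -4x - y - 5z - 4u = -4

Row-reduce the augmented matrix:
R1 ← R1 / (-2).
R3 ← R3 − 5·R1.
R4 ← R4 + 4·R1.
Swap R2 and R4.
R2 ← R2 / (3).
R1 ← R1 − 1·R2.
R3 ← R3 / (-5).
R1 ← R1 − 1·R3.
R2 ← R2 − 1·R3.
R4 ← R4 − 4·R3.
R4 ← R4 / (-19/5).
R1 ← R1 + 6/5·R4.
R2 ← R2 − 3/10·R4.
R3 ← R3 − 17/10·R4.
Reading off the reduced rows gives x = -3, y = -3, z = 3, u = 1.

x = -3, y = -3, z = 3, u = 1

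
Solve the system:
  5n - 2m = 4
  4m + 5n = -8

Row-reduce the augmented matrix:
R1 ← R1 / (-2).
R2 ← R2 − 4·R1.
R2 ← R2 / (15).
R1 ← R1 + 5/2·R2.
Reading off the reduced rows gives m = -2, n = 0.

m = -2, n = 0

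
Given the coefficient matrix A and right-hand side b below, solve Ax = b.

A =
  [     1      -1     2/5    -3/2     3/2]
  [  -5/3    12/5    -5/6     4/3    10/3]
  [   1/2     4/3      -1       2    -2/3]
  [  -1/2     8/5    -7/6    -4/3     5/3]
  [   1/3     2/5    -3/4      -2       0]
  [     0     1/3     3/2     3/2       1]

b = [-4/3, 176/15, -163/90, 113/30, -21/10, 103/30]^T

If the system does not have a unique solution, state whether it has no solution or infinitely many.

x_1 = -3, x_2 = 1/2, x_3 = 2/3, x_4 = 2/5, x_5 = 5/3

Row-reduce the augmented matrix:
R2 ← R2 + 5/3·R1.
R3 ← R3 − 1/2·R1.
R4 ← R4 + 1/2·R1.
R5 ← R5 − 1/3·R1.
R2 ← R2 / (11/15).
R1 ← R1 + 1·R2.
R3 ← R3 − 11/6·R2.
R4 ← R4 − 11/10·R2.
R5 ← R5 − 11/15·R2.
R6 ← R6 − 1/3·R2.
R3 ← R3 / (-47/60).
R1 ← R1 − 19/110·R3.
R2 ← R2 + 5/22·R3.
R4 ← R4 + 43/60·R3.
R5 ← R5 + 43/60·R3.
R6 ← R6 − 52/33·R3.
R4 ← R4 / (-778/141).
R1 ← R1 + 952/517·R4.
R2 ← R2 + 3345/1034·R4.
R3 ← R3 + 340/47·R4.
R5 ← R5 + 778/141·R4.
R6 ← R6 − 6943/517·R4.
Swap R5 and R6.
R5 ← R5 / (-174892/12837).
R1 ← R1 − 13500/4279·R5.
R2 ← R2 − 132265/17116·R5.
R3 ← R3 − 3710/389·R5.
R4 ← R4 + 1171/778·R5.
R6 reduces to 0 = 0, so the extra equation is consistent.
Reading off the reduced rows gives x_1 = -3, x_2 = 1/2, x_3 = 2/3, x_4 = 2/5, x_5 = 5/3.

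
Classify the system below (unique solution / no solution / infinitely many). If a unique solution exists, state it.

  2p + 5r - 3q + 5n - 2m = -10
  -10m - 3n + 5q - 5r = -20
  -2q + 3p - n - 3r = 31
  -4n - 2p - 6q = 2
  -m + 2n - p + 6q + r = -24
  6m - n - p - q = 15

m = 3, n = 0, p = 5, q = -2, r = -4

Row-reduce the augmented matrix:
R1 ← R1 / (-2).
R2 ← R2 + 10·R1.
R5 ← R5 + 1·R1.
R6 ← R6 − 6·R1.
R2 ← R2 / (-28).
R1 ← R1 + 5/2·R2.
R3 ← R3 + 1·R2.
R4 ← R4 + 4·R2.
R5 ← R5 + 1/2·R2.
R6 ← R6 − 14·R2.
R3 ← R3 / (47/14).
R1 ← R1 + 3/28·R3.
R2 ← R2 − 5/14·R3.
R4 ← R4 + 4/7·R3.
R5 ← R5 + 51/28·R3.
R4 ← R4 / (-438/47).
R1 ← R1 + 35/94·R4.
R2 ← R2 + 20/47·R4.
R3 ← R3 + 38/47·R4.
R5 ← R5 − 533/94·R4.
R5 ← R5 / (29/73).
R1 ← R1 + 3/73·R5.
R2 ← R2 − 80/73·R5.
R3 ← R3 + 67/73·R5.
R4 ← R4 + 31/73·R5.
R6 reduces to 0 = 0, so the extra equation is consistent.
Reading off the reduced rows gives m = 3, n = 0, p = 5, q = -2, r = -4.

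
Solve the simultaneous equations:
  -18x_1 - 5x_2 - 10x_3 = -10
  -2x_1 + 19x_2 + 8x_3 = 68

Row-reduce:
R1 ← R1 / (-18).
R2 ← R2 + 2·R1.
R2 ← R2 / (176/9).
R1 ← R1 − 5/18·R2.
Rank is 2 with 3 unknowns, leaving x_3 free.

infinitely many solutions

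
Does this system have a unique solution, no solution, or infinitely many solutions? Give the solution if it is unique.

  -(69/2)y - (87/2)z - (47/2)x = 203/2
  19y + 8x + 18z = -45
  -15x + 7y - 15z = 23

infinitely many solutions

Row-reduce:
R1 ← R1 / (-47/2).
R2 ← R2 − 8·R1.
R3 ← R3 + 15·R1.
R2 ← R2 / (341/47).
R1 ← R1 − 69/47·R2.
R3 ← R3 − 1364/47·R2.
Rank is 2 with 3 unknowns, leaving z free.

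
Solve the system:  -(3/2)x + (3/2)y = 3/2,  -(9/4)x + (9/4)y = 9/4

infinitely many solutions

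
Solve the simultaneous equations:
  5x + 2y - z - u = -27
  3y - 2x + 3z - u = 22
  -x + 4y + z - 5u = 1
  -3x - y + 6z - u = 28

x = -5, y = 2, z = 3, u = 3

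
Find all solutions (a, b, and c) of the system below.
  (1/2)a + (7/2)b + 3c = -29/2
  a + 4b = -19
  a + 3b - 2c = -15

no solution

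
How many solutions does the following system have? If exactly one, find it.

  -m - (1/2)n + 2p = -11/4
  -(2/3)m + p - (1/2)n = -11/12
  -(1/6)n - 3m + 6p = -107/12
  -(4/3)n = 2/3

Row-reduce the augmented matrix:
R1 ← R1 / (-1).
R2 ← R2 + 2/3·R1.
R3 ← R3 + 3·R1.
R2 ← R2 / (-1/6).
R1 ← R1 − 1/2·R2.
R3 ← R3 − 4/3·R2.
R4 ← R4 + 4/3·R2.
R3 ← R3 / (-8/3).
R1 ← R1 + 3·R3.
R2 ← R2 − 2·R3.
R4 ← R4 − 8/3·R3.
R4 reduces to 0 = 0, so the extra equation is consistent.
Reading off the reduced rows gives m = -2, n = -1/2, p = -5/2.

m = -2, n = -1/2, p = -5/2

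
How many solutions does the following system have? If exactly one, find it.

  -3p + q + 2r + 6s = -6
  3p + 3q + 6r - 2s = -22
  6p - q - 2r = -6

Row-reduce:
R1 ← R1 / (-3).
R2 ← R2 − 3·R1.
R3 ← R3 − 6·R1.
R2 ← R2 / (4).
R1 ← R1 + 1/3·R2.
R3 ← R3 − 1·R2.
R3 ← R3 / (11).
R1 ← R1 + 5/3·R3.
R2 ← R2 − 1·R3.
Rank is 3 with 4 unknowns, leaving r free.

infinitely many solutions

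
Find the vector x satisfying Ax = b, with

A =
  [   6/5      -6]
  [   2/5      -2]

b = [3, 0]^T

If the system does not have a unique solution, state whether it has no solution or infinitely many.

no solution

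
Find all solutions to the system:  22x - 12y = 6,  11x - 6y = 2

Row-reduce:
R1 ← R1 / (22).
R2 ← R2 − 11·R1.
Row 2 reduces to 0 = -1, a contradiction. The system is inconsistent.

no solution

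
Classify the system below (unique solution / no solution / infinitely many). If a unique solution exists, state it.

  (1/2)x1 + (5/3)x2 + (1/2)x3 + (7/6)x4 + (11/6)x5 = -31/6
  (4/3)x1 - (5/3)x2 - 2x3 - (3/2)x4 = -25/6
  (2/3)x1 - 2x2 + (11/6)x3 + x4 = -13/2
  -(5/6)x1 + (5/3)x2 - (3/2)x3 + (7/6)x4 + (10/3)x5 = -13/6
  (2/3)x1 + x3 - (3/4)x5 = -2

no solution

Row-reduce:
R1 ← R1 / (1/2).
R2 ← R2 − 4/3·R1.
R3 ← R3 − 2/3·R1.
R4 ← R4 + 5/6·R1.
R5 ← R5 − 2/3·R1.
R2 ← R2 / (-55/9).
R1 ← R1 − 10/3·R2.
R3 ← R3 + 38/9·R2.
R4 ← R4 − 40/9·R2.
R5 ← R5 + 20/9·R2.
R3 ← R3 / (229/66).
R1 ← R1 + 9/11·R3.
R2 ← R2 − 6/11·R3.
R4 ← R4 + 34/11·R3.
R5 ← R5 − 17/11·R3.
R4 ← R4 / (7216/3435).
R1 ← R1 − 502/1145·R4.
R2 ← R2 − 781/2290·R4.
R3 ← R3 − 868/1145·R4.
R5 ← R5 + 3608/3435·R4.
Row 5 reduces to 0 = -1/2, a contradiction. The system is inconsistent.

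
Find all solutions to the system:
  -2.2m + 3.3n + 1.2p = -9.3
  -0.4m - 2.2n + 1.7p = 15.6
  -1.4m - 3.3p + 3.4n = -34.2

m = 3, n = -3, p = 6

Row-reduce the augmented matrix:
R1 ← R1 / (-11/5).
R2 ← R2 + 2/5·R1.
R3 ← R3 + 7/5·R1.
R2 ← R2 / (-14/5).
R1 ← R1 + 3/2·R2.
R3 ← R3 − 13/10·R2.
R3 ← R3 / (-10397/3080).
R1 ← R1 + 75/56·R3.
R2 ← R2 + 163/308·R3.
Reading off the reduced rows gives m = 3, n = -3, p = 6.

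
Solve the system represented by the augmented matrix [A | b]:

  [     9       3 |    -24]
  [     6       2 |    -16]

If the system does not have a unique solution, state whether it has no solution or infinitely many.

infinitely many solutions

Row-reduce:
R1 ← R1 / (9).
R2 ← R2 − 6·R1.
Rank is 1 with 2 unknowns, leaving x_2 free.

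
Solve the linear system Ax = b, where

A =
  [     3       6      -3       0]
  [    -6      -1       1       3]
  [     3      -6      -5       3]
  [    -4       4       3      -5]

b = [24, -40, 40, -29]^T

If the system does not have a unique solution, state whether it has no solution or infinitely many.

Row-reduce the augmented matrix:
R1 ← R1 / (3).
R2 ← R2 + 6·R1.
R3 ← R3 − 3·R1.
R4 ← R4 + 4·R1.
R2 ← R2 / (11).
R1 ← R1 − 2·R2.
R3 ← R3 + 12·R2.
R4 ← R4 − 12·R2.
R3 ← R3 / (-82/11).
R1 ← R1 + 1/11·R3.
R2 ← R2 + 5/11·R3.
R4 ← R4 − 49/11·R3.
R4 ← R4 / (-371/82).
R1 ← R1 + 51/82·R4.
R2 ← R2 + 9/82·R4.
R3 ← R3 + 69/82·R4.
Reading off the reduced rows gives x_1 = 5, x_2 = -1, x_3 = -5, x_4 = -2.

x_1 = 5, x_2 = -1, x_3 = -5, x_4 = -2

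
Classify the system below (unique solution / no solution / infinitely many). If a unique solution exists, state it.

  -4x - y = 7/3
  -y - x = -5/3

x = -4/3, y = 3

Row-reduce the augmented matrix:
R1 ← R1 / (-4).
R2 ← R2 + 1·R1.
R2 ← R2 / (-3/4).
R1 ← R1 − 1/4·R2.
Reading off the reduced rows gives x = -4/3, y = 3.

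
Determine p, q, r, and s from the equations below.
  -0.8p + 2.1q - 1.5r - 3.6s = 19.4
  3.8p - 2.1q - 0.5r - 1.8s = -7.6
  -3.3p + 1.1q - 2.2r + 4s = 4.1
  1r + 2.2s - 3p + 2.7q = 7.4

p = -1, q = 4, r = -2, s = -2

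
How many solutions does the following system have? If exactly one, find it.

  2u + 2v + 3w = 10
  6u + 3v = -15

Row-reduce:
R1 ← R1 / (2).
R2 ← R2 − 6·R1.
R2 ← R2 / (-3).
R1 ← R1 − 1·R2.
Rank is 2 with 3 unknowns, leaving w free.

infinitely many solutions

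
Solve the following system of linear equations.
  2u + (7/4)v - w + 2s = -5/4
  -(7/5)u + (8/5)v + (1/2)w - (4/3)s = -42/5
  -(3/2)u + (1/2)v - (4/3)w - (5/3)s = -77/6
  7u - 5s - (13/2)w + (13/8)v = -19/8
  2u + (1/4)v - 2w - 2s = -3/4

Row-reduce:
R1 ← R1 / (2).
R2 ← R2 + 7/5·R1.
R3 ← R3 + 3/2·R1.
R4 ← R4 − 7·R1.
R5 ← R5 − 2·R1.
R2 ← R2 / (113/40).
R1 ← R1 − 7/8·R2.
R3 ← R3 − 29/16·R2.
R4 ← R4 + 9/2·R2.
R5 ← R5 + 3/2·R2.
R3 ← R3 / (-2651/1356).
R1 ← R1 + 99/226·R3.
R2 ← R2 + 8/113·R3.
R4 ← R4 + 375/113·R3.
R5 ← R5 + 125/113·R3.
R4 ← R4 / (-30588/2651).
R1 ← R1 − 742/723·R4.
R2 ← R2 − 248/7953·R4.
R3 ← R3 − 284/2651·R4.
R5 ← R5 + 10196/2651·R4.
Row 5 reduces to 0 = -1/6, a contradiction. The system is inconsistent.

no solution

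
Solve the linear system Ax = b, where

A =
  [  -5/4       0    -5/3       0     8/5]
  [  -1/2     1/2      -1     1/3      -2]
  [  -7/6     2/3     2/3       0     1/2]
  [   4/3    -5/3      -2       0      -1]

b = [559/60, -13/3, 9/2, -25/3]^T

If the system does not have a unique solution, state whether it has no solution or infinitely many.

Row-reduce:
R1 ← R1 / (-5/4).
R2 ← R2 + 1/2·R1.
R3 ← R3 + 7/6·R1.
R4 ← R4 − 4/3·R1.
R2 ← R2 / (1/2).
R3 ← R3 − 2/3·R2.
R4 ← R4 + 5/3·R2.
R3 ← R3 / (8/3).
R1 ← R1 − 4/3·R3.
R2 ← R2 + 2/3·R3.
R4 ← R4 + 44/9·R3.
R4 ← R4 / (8/27).
R1 ← R1 − 2/9·R4.
R2 ← R2 − 5/9·R4.
R3 ← R3 + 1/6·R4.
Rank is 4 with 5 unknowns, leaving x_5 free.

infinitely many solutions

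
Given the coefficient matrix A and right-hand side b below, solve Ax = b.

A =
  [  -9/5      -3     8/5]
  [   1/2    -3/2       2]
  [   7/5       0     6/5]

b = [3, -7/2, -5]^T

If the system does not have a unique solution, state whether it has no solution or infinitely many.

infinitely many solutions

Row-reduce:
R1 ← R1 / (-9/5).
R2 ← R2 − 1/2·R1.
R3 ← R3 − 7/5·R1.
R2 ← R2 / (-7/3).
R1 ← R1 − 5/3·R2.
R3 ← R3 + 7/3·R2.
Rank is 2 with 3 unknowns, leaving x_3 free.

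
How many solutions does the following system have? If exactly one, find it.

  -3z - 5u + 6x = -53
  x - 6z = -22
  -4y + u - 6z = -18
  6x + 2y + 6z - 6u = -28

x = -4, y = 1, z = 3, u = 4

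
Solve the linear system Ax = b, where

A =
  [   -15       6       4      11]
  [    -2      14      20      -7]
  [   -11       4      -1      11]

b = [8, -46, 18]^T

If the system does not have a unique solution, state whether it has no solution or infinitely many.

infinitely many solutions

Row-reduce:
R1 ← R1 / (-15).
R2 ← R2 + 2·R1.
R3 ← R3 + 11·R1.
R2 ← R2 / (66/5).
R1 ← R1 + 2/5·R2.
R3 ← R3 + 2/5·R2.
R3 ← R3 / (-331/99).
R1 ← R1 − 32/99·R3.
R2 ← R2 − 146/99·R3.
Rank is 3 with 4 unknowns, leaving x_4 free.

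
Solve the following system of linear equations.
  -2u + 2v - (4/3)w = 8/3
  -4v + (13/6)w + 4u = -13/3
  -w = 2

infinitely many solutions

Row-reduce:
R1 ← R1 / (-2).
R2 ← R2 − 4·R1.
R2 ← R2 / (-1/2).
R1 ← R1 − 2/3·R2.
R3 ← R3 + 1·R2.
Rank is 2 with 3 unknowns, leaving v free.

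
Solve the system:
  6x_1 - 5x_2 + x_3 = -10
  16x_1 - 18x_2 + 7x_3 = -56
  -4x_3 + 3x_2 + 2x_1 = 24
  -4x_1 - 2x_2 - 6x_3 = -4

no solution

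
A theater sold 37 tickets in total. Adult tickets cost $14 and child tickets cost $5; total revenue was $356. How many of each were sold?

adult tickets: 19, child tickets: 18

Let a = adult tickets, c = child tickets.
  a + c = 37
  14a + 5c = 356
From equation 1: a = 37 − c.
Substitute into equation 2 and solve: c = 18.
Then a = 19.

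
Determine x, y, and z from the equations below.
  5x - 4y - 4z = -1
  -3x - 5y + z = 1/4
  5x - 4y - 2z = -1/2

x = 0, y = 0, z = 1/4

Row-reduce the augmented matrix:
R1 ← R1 / (5).
R2 ← R2 + 3·R1.
R3 ← R3 − 5·R1.
R2 ← R2 / (-37/5).
R1 ← R1 + 4/5·R2.
R3 ← R3 / (2).
R1 ← R1 + 24/37·R3.
R2 ← R2 − 7/37·R3.
Reading off the reduced rows gives x = 0, y = 0, z = 1/4.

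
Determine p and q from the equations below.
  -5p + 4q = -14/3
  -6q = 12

Row-reduce the augmented matrix:
R1 ← R1 / (-5).
R2 ← R2 / (-6).
R1 ← R1 + 4/5·R2.
Reading off the reduced rows gives p = -2/3, q = -2.

p = -2/3, q = -2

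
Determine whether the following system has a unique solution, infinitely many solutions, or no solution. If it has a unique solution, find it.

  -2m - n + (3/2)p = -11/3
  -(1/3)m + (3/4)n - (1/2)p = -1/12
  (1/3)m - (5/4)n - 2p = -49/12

m = 2, n = 5/3, p = 4/3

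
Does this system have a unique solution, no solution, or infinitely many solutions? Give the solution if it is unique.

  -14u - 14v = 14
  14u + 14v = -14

infinitely many solutions

Row-reduce:
R1 ← R1 / (-14).
R2 ← R2 − 14·R1.
Rank is 1 with 2 unknowns, leaving v free.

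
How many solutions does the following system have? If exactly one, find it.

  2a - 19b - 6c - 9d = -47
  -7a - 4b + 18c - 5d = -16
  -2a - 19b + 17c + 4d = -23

infinitely many solutions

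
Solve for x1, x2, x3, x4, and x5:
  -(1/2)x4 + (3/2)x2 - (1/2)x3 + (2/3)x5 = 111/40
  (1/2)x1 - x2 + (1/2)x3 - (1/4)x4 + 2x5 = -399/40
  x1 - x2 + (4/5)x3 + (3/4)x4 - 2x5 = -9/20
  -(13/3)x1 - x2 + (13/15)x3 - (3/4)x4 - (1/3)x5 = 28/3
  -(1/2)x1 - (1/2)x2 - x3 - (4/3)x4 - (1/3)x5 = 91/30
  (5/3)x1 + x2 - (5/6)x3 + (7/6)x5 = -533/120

x1 = -5/2, x2 = 13/5, x3 = -3/4, x4 = -1, x5 = -3

Row-reduce the augmented matrix:
Swap R1 and R2.
R1 ← R1 / (1/2).
R3 ← R3 − 1·R1.
R4 ← R4 + 13/3·R1.
R5 ← R5 + 1/2·R1.
R6 ← R6 − 5/3·R1.
R2 ← R2 / (3/2).
R1 ← R1 + 2·R2.
R3 ← R3 − 1·R2.
R4 ← R4 + 29/3·R2.
R5 ← R5 + 3/2·R2.
R6 ← R6 − 13/3·R2.
R3 ← R3 / (2/15).
R1 ← R1 − 1/3·R3.
R2 ← R2 + 1/3·R3.
R4 ← R4 − 89/45·R3.
R5 ← R5 + 1·R3.
R6 ← R6 + 19/18·R3.
R4 ← R4 / (-237/8).
R1 ← R1 + 41/8·R4.
R2 ← R2 − 29/8·R4.
R3 ← R3 − 95/8·R4.
R5 ← R5 − 235/24·R4.
R6 ← R6 − 237/16·R4.
R5 ← R5 / (-47134/6399).
R1 ← R1 − 1661/2133·R5.
R2 ← R2 + 2909/2133·R5.
R3 ← R3 + 3155/2133·R5.
R4 ← R4 + 8416/2133·R5.
R6 reduces to 0 = 0, so the extra equation is consistent.
Reading off the reduced rows gives x1 = -5/2, x2 = 13/5, x3 = -3/4, x4 = -1, x5 = -3.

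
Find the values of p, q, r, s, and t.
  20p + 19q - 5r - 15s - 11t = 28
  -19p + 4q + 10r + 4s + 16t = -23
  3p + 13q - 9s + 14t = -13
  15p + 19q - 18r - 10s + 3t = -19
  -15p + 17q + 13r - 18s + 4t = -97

p = 5, q = 2, r = 4, s = 6, t = 0

Row-reduce the augmented matrix:
R1 ← R1 / (20).
R2 ← R2 + 19·R1.
R3 ← R3 − 3·R1.
R4 ← R4 − 15·R1.
R5 ← R5 + 15·R1.
R2 ← R2 / (441/20).
R1 ← R1 − 19/20·R2.
R3 ← R3 − 203/20·R2.
R4 ← R4 − 19/4·R2.
R5 ← R5 − 125/4·R2.
R3 ← R3 / (-5/3).
R1 ← R1 + 10/21·R3.
R2 ← R2 − 5/21·R3.
R4 ← R4 + 323/21·R3.
R5 ← R5 − 38/21·R3.
R4 ← R4 / (5441/245).
R1 ← R1 − 40/147·R4.
R2 ← R2 + 37/49·R4.
R3 ← R3 − 128/105·R4.
R5 ← R5 + 12443/735·R4.
R5 ← R5 / (-1344322/16323).
R1 ← R1 + 51794/16323·R5.
R2 ← R2 + 8949/5441·R5.
R3 ← R3 + 28979/16323·R5.
R4 ← R4 + 27145/5441·R5.
Reading off the reduced rows gives p = 5, q = 2, r = 4, s = 6, t = 0.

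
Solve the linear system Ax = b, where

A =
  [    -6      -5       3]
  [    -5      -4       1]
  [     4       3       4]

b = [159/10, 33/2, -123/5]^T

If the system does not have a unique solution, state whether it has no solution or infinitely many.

Row-reduce the augmented matrix:
R1 ← R1 / (-6).
R2 ← R2 + 5·R1.
R3 ← R3 − 4·R1.
R2 ← R2 / (1/6).
R1 ← R1 − 5/6·R2.
R3 ← R3 + 1/3·R2.
R3 ← R3 / (3).
R1 ← R1 − 7·R3.
R2 ← R2 + 9·R3.
Reading off the reduced rows gives x_1 = -7/5, x_2 = -3, x_3 = -5/2.

x_1 = -7/5, x_2 = -3, x_3 = -5/2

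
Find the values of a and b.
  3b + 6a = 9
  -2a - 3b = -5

Row-reduce the augmented matrix:
R1 ← R1 / (6).
R2 ← R2 + 2·R1.
R2 ← R2 / (-2).
R1 ← R1 − 1/2·R2.
Reading off the reduced rows gives a = 1, b = 1.

a = 1, b = 1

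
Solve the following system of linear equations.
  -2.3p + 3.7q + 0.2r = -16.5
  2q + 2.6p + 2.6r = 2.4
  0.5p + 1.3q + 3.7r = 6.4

Row-reduce the augmented matrix:
R1 ← R1 / (-23/10).
R2 ← R2 − 13/5·R1.
R3 ← R3 − 1/2·R1.
R2 ← R2 / (711/115).
R1 ← R1 + 37/23·R2.
R3 ← R3 − 242/115·R2.
R3 ← R3 / (19777/7110).
R1 ← R1 − 461/711·R3.
R2 ← R2 − 325/711·R3.
Reading off the reduced rows gives p = 1, q = -4, r = 3.

p = 1, q = -4, r = 3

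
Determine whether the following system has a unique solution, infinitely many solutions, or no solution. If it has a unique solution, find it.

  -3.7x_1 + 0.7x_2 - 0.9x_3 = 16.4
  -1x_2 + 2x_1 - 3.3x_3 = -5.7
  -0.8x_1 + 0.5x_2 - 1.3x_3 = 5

x_1 = -4, x_2 = 1, x_3 = -1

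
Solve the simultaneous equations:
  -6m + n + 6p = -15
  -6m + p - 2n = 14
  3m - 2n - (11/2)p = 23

no solution

Row-reduce:
R1 ← R1 / (-6).
R2 ← R2 + 6·R1.
R3 ← R3 − 3·R1.
R2 ← R2 / (-3).
R1 ← R1 + 1/6·R2.
R3 ← R3 + 3/2·R2.
Row 3 reduces to 0 = 1, a contradiction. The system is inconsistent.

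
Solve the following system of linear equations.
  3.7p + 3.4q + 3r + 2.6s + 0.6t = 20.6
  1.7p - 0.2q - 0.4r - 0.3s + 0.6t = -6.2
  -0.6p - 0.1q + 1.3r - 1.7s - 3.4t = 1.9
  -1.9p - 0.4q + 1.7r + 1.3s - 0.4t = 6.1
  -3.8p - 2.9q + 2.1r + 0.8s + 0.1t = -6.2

Row-reduce the augmented matrix:
R1 ← R1 / (37/10).
R2 ← R2 − 17/10·R1.
R3 ← R3 + 3/5·R1.
R4 ← R4 + 19/10·R1.
R5 ← R5 + 19/5·R1.
R2 ← R2 / (-326/185).
R1 ← R1 − 34/37·R2.
R3 ← R3 − 167/370·R2.
R4 ← R4 − 249/185·R2.
R5 ← R5 − 219/370·R2.
R3 ← R3 / (4339/3260).
R1 ← R1 + 19/163·R3.
R2 ← R2 − 329/326·R3.
R4 ← R4 − 1534/815·R3.
R5 ← R5 − 14943/3260·R3.
R4 ← R4 / (333473/86780).
R1 ← R1 + 964/4339·R4.
R2 ← R2 − 18291/8678·R4.
R3 ← R3 + 10831/8678·R4.
R5 ← R5 − 75405/8678·R4.
R5 ← R5 / (4219991/3334730).
R1 ← R1 − 107234/333473·R5.
R2 ← R2 + 15512/47639·R5.
R3 ← R3 + 296650/333473·R5.
R4 ← R4 − 408636/333473·R5.
Reading off the reduced rows gives p = -2, q = 6, r = 1, s = 2, t = -1.

p = -2, q = 6, r = 1, s = 2, t = -1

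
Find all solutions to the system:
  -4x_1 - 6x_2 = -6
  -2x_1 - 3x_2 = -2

Row-reduce:
R1 ← R1 / (-4).
R2 ← R2 + 2·R1.
Row 2 reduces to 0 = 1, a contradiction. The system is inconsistent.

no solution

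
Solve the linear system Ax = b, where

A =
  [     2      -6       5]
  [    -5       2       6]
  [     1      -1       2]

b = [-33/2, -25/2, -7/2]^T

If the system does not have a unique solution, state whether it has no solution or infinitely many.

x_1 = 3/2, x_2 = 2, x_3 = -3/2

Row-reduce the augmented matrix:
R1 ← R1 / (2).
R2 ← R2 + 5·R1.
R3 ← R3 − 1·R1.
R2 ← R2 / (-13).
R1 ← R1 + 3·R2.
R3 ← R3 − 2·R2.
R3 ← R3 / (61/26).
R1 ← R1 + 23/13·R3.
R2 ← R2 + 37/26·R3.
Reading off the reduced rows gives x_1 = 3/2, x_2 = 2, x_3 = -3/2.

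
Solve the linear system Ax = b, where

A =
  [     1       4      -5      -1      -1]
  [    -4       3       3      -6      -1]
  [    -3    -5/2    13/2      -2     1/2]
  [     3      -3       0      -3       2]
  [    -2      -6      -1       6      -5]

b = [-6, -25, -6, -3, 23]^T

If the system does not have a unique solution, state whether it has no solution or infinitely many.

Row-reduce:
R2 ← R2 + 4·R1.
R3 ← R3 + 3·R1.
R4 ← R4 − 3·R1.
R5 ← R5 + 2·R1.
R2 ← R2 / (19).
R1 ← R1 − 4·R2.
R3 ← R3 − 19/2·R2.
R4 ← R4 + 15·R2.
R5 ← R5 − 2·R2.
Swap R3 and R4.
R3 ← R3 / (30/19).
R1 ← R1 + 27/19·R3.
R2 ← R2 + 17/19·R3.
R5 ← R5 + 175/19·R3.
Swap R4 and R5.
R4 ← R4 / (-41).
R1 ← R1 + 6·R4.
R2 ← R2 + 5·R4.
R3 ← R3 + 5·R4.
Row 5 reduces to 0 = 1/2, a contradiction. The system is inconsistent.

no solution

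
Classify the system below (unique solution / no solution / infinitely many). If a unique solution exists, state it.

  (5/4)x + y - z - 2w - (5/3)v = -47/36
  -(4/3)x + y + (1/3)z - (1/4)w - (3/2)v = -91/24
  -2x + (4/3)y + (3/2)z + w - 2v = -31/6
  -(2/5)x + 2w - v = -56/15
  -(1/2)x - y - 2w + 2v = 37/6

x = 1, y = -3, z = 2, w = -3/2, v = 1/3

Row-reduce the augmented matrix:
R1 ← R1 / (5/4).
R2 ← R2 + 4/3·R1.
R3 ← R3 + 2·R1.
R4 ← R4 + 2/5·R1.
R5 ← R5 + 1/2·R1.
R2 ← R2 / (31/15).
R1 ← R1 − 4/5·R2.
R3 ← R3 − 44/15·R2.
R4 ← R4 − 8/25·R2.
R5 ← R5 + 3/5·R2.
R3 ← R3 / (175/186).
R1 ← R1 + 16/31·R3.
R2 ← R2 + 11/31·R3.
R4 ← R4 + 32/155·R3.
R5 ← R5 + 19/31·R3.
R4 ← R4 / (348/175).
R1 ← R1 + 1/35·R4.
R2 ← R2 + 99/140·R4.
R3 ← R3 − 44/35·R4.
R5 ← R5 + 381/140·R4.
R5 ← R5 / (-2403/2320).
R1 ← R1 + 91/1044·R5.
R2 ← R2 + 4541/2320·R5.
R3 ← R3 − 829/1305·R5.
R4 ← R4 + 2701/5220·R5.
Reading off the reduced rows gives x = 1, y = -3, z = 2, w = -3/2, v = 1/3.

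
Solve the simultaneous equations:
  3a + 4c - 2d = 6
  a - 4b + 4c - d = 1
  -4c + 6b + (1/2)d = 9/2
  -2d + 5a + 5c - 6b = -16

Row-reduce:
R1 ← R1 / (3).
R2 ← R2 − 1·R1.
R4 ← R4 − 5·R1.
R2 ← R2 / (-4).
R3 ← R3 − 6·R2.
R4 ← R4 + 6·R2.
Swap R3 and R4.
R3 ← R3 / (-17/3).
R1 ← R1 − 4/3·R3.
R2 ← R2 + 2/3·R3.
Row 4 reduces to 0 = 3, a contradiction. The system is inconsistent.

no solution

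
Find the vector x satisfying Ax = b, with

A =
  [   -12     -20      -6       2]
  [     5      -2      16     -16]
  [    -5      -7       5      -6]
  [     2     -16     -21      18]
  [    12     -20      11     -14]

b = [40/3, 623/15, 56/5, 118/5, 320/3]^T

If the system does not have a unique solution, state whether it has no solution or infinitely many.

Row-reduce the augmented matrix:
R1 ← R1 / (-12).
R2 ← R2 − 5·R1.
R3 ← R3 + 5·R1.
R4 ← R4 − 2·R1.
R5 ← R5 − 12·R1.
R2 ← R2 / (-31/3).
R1 ← R1 − 5/3·R2.
R3 ← R3 − 4/3·R2.
R4 ← R4 + 58/3·R2.
R5 ← R5 + 40·R2.
R3 ← R3 / (573/62).
R1 ← R1 − 83/31·R3.
R2 ← R2 + 81/62·R3.
R4 ← R4 + 1465/31·R3.
R5 ← R5 + 1465/31·R3.
R4 ← R4 / (1009/573).
R1 ← R1 + 38/573·R4.
R2 ← R2 − 43/191·R4.
R3 ← R3 + 545/573·R4.
R5 ← R5 − 1009/573·R4.
R5 reduces to 0 = 0, so the extra equation is consistent.
Reading off the reduced rows gives x_1 = 3, x_2 = -13/5, x_3 = 0, x_4 = -4/3.

x_1 = 3, x_2 = -13/5, x_3 = 0, x_4 = -4/3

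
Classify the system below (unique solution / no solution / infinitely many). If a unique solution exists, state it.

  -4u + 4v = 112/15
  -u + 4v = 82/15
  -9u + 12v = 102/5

u = -2/3, v = 6/5

Row-reduce the augmented matrix:
R1 ← R1 / (-4).
R2 ← R2 + 1·R1.
R3 ← R3 + 9·R1.
R2 ← R2 / (3).
R1 ← R1 + 1·R2.
R3 ← R3 − 3·R2.
R3 reduces to 0 = 0, so the extra equation is consistent.
Reading off the reduced rows gives u = -2/3, v = 6/5.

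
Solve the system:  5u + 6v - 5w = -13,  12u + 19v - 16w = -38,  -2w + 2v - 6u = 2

infinitely many solutions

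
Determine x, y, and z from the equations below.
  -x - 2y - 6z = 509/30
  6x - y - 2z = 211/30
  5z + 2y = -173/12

Row-reduce the augmented matrix:
R1 ← R1 / (-1).
R2 ← R2 − 6·R1.
R2 ← R2 / (-13).
R1 ← R1 − 2·R2.
R3 ← R3 − 2·R2.
R3 ← R3 / (-11/13).
R1 ← R1 − 2/13·R3.
R2 ← R2 − 38/13·R3.
Reading off the reduced rows gives x = 1/5, y = -1/3, z = -11/4.

x = 1/5, y = -1/3, z = -11/4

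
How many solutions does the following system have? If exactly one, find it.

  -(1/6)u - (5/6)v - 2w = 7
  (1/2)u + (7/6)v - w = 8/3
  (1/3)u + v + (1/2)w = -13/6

infinitely many solutions

Row-reduce:
R1 ← R1 / (-1/6).
R2 ← R2 − 1/2·R1.
R3 ← R3 − 1/3·R1.
R2 ← R2 / (-4/3).
R1 ← R1 − 5·R2.
R3 ← R3 + 2/3·R2.
Rank is 2 with 3 unknowns, leaving w free.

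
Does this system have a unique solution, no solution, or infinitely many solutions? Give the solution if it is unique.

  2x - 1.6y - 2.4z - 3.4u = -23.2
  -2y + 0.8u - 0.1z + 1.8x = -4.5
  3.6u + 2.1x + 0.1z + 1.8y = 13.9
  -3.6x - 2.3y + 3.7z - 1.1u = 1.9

x = -2, y = 2, z = 1, u = 4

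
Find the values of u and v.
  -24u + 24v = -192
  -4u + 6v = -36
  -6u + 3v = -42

u = 6, v = -2

Row-reduce the augmented matrix:
R1 ← R1 / (-24).
R2 ← R2 + 4·R1.
R3 ← R3 + 6·R1.
R2 ← R2 / (2).
R1 ← R1 + 1·R2.
R3 ← R3 + 3·R2.
R3 reduces to 0 = 0, so the extra equation is consistent.
Reading off the reduced rows gives u = 6, v = -2.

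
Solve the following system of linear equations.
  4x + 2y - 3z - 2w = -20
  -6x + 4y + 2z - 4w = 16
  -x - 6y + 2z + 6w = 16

Row-reduce:
R1 ← R1 / (4).
R2 ← R2 + 6·R1.
R3 ← R3 + 1·R1.
R2 ← R2 / (7).
R1 ← R1 − 1/2·R2.
R3 ← R3 + 11/2·R2.
R3 ← R3 / (-5/7).
R1 ← R1 + 4/7·R3.
R2 ← R2 + 5/14·R3.
Rank is 3 with 4 unknowns, leaving w free.

infinitely many solutions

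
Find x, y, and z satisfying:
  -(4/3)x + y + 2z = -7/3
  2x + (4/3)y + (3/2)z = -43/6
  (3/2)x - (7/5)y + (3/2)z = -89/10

x = -2, y = 1, z = -3

Row-reduce the augmented matrix:
R1 ← R1 / (-4/3).
R2 ← R2 − 2·R1.
R3 ← R3 − 3/2·R1.
R2 ← R2 / (17/6).
R1 ← R1 + 3/4·R2.
R3 ← R3 + 11/40·R2.
R3 ← R3 / (2847/680).
R1 ← R1 + 21/68·R3.
R2 ← R2 − 27/17·R3.
Reading off the reduced rows gives x = -2, y = 1, z = -3.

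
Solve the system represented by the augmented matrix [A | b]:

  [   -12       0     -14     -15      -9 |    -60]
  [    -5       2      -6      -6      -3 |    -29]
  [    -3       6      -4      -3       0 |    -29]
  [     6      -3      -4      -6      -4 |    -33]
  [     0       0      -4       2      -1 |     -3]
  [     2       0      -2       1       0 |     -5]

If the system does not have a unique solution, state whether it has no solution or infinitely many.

Row-reduce:
R1 ← R1 / (-12).
R2 ← R2 + 5·R1.
R3 ← R3 + 3·R1.
R4 ← R4 − 6·R1.
R6 ← R6 − 2·R1.
R2 ← R2 / (2).
R3 ← R3 − 6·R2.
R4 ← R4 + 3·R2.
Swap R3 and R4.
R3 ← R3 / (-45/4).
R1 ← R1 − 7/6·R3.
R2 ← R2 + 1/12·R3.
R5 ← R5 + 4·R3.
R6 ← R6 + 13/3·R3.
Swap R4 and R5.
R4 ← R4 / (20/3).
R1 ← R1 + 1/9·R4.
R2 ← R2 − 2/9·R4.
R3 ← R3 − 7/6·R4.
R6 ← R6 − 32/9·R4.
Swap R5 and R6.
R5 ← R5 / (107/225).
R1 ← R1 − 11/900·R5.
R2 ← R2 − 169/450·R5.
R3 ← R3 − 223/600·R5.
R4 ← R4 − 73/300·R5.
Row 6 reduces to 0 = -2, a contradiction. The system is inconsistent.

no solution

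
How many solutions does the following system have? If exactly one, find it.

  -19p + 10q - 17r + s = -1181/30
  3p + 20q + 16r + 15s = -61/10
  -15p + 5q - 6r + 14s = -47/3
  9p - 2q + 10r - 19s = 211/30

Row-reduce the augmented matrix:
R1 ← R1 / (-19).
R2 ← R2 − 3·R1.
R3 ← R3 + 15·R1.
R4 ← R4 − 9·R1.
R2 ← R2 / (410/19).
R1 ← R1 + 10/19·R2.
R3 ← R3 + 55/19·R2.
R4 ← R4 − 52/19·R2.
R3 ← R3 / (755/82).
R1 ← R1 − 50/41·R3.
R2 ← R2 − 253/410·R3.
R4 ← R4 − 53/205·R3.
R4 ← R4 / (-15762/755).
R1 ← R1 + 257/151·R4.
R2 ← R2 + 241/755·R4.
R3 ← R3 − 250/151·R4.
Reading off the reduced rows gives p = 4/5, q = -4/3, r = 2/3, s = 1/2.

p = 4/5, q = -4/3, r = 2/3, s = 1/2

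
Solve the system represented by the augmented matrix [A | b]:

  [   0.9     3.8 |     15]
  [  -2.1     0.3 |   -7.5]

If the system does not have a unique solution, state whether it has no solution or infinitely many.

x_1 = 4, x_2 = 3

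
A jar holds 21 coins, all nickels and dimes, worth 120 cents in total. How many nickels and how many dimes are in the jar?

Let n = nickels, d = dimes.
  n + d = 21
  5n + 10d = 120
From equation 1: n = 21 − d.
Substitute into equation 2 and solve: d = 3.
Then n = 18.

nickels: 18, dimes: 3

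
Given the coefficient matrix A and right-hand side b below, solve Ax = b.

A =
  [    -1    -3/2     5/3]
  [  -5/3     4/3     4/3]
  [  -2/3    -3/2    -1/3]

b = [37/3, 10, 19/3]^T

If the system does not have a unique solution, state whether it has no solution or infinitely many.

x_1 = -6, x_2 = -2, x_3 = 2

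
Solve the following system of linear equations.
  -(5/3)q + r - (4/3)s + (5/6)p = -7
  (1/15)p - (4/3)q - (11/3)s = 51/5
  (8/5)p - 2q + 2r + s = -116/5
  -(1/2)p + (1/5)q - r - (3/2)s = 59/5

Row-reduce:
R1 ← R1 / (5/6).
R2 ← R2 − 1/15·R1.
R3 ← R3 − 8/5·R1.
R4 ← R4 + 1/2·R1.
R2 ← R2 / (-6/5).
R1 ← R1 + 2·R2.
R3 ← R3 − 6/5·R2.
R4 ← R4 + 4/5·R2.
Swap R3 and R4.
R3 ← R3 / (-26/75).
R1 ← R1 − 4/3·R3.
R2 ← R2 − 1/15·R3.
Row 4 reduces to 0 = 1, a contradiction. The system is inconsistent.

no solution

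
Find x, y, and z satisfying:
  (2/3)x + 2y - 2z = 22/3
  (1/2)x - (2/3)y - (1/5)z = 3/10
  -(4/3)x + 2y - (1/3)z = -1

x = 5, y = 3, z = 1

Row-reduce the augmented matrix:
R1 ← R1 / (2/3).
R2 ← R2 − 1/2·R1.
R3 ← R3 + 4/3·R1.
R2 ← R2 / (-13/6).
R1 ← R1 − 3·R2.
R3 ← R3 − 6·R2.
R3 ← R3 / (-11/15).
R1 ← R1 + 6/5·R3.
R2 ← R2 + 3/5·R3.
Reading off the reduced rows gives x = 5, y = 3, z = 1.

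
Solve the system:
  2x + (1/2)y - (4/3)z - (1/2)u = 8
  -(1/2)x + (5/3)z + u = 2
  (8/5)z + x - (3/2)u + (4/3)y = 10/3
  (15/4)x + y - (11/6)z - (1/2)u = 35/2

no solution

Row-reduce:
R1 ← R1 / (2).
R2 ← R2 + 1/2·R1.
R3 ← R3 − 1·R1.
R4 ← R4 − 15/4·R1.
R2 ← R2 / (1/8).
R1 ← R1 − 1/4·R2.
R3 ← R3 − 13/12·R2.
R4 ← R4 − 1/16·R2.
R3 ← R3 / (-418/45).
R1 ← R1 + 10/3·R3.
R2 ← R2 − 32/3·R3.
Row 4 reduces to 0 = 1/2, a contradiction. The system is inconsistent.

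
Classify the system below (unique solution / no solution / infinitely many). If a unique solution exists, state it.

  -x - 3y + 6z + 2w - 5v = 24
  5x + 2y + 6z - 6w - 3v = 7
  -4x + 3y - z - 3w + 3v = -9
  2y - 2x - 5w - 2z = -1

infinitely many solutions

Row-reduce:
R1 ← R1 / (-1).
R2 ← R2 − 5·R1.
R3 ← R3 + 4·R1.
R4 ← R4 + 2·R1.
R2 ← R2 / (-13).
R1 ← R1 − 3·R2.
R3 ← R3 − 15·R2.
R4 ← R4 − 8·R2.
R3 ← R3 / (215/13).
R1 ← R1 − 30/13·R3.
R2 ← R2 + 36/13·R3.
R4 ← R4 − 106/13·R3.
R4 ← R4 / (-729/215).
R1 ← R1 + 8/43·R4.
R2 ← R2 + 296/215·R4.
R3 ← R3 + 83/215·R4.
Rank is 4 with 5 unknowns, leaving v free.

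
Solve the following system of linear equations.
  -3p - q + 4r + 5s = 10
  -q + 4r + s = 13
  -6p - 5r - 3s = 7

infinitely many solutions

Row-reduce:
R1 ← R1 / (-3).
R3 ← R3 + 6·R1.
R2 ← R2 / (-1).
R1 ← R1 − 1/3·R2.
R3 ← R3 − 2·R2.
R3 ← R3 / (-5).
R2 ← R2 + 4·R3.
Rank is 3 with 4 unknowns, leaving s free.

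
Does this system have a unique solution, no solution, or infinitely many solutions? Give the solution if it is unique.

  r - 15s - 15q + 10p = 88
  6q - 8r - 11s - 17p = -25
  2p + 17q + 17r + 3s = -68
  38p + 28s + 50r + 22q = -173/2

Row-reduce:
R1 ← R1 / (10).
R2 ← R2 + 17·R1.
R3 ← R3 − 2·R1.
R4 ← R4 − 38·R1.
R2 ← R2 / (-39/2).
R1 ← R1 + 3/2·R2.
R3 ← R3 − 20·R2.
R4 ← R4 − 79·R2.
R3 ← R3 / (672/65).
R1 ← R1 − 38/65·R3.
R2 ← R2 − 21/65·R3.
R4 ← R4 − 1344/65·R3.
Row 4 reduces to 0 = -1/2, a contradiction. The system is inconsistent.

no solution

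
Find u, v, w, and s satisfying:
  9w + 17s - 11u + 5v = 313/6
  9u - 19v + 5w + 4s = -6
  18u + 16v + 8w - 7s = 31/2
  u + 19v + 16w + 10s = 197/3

u = -1/3, v = 1, w = 2, s = 3/2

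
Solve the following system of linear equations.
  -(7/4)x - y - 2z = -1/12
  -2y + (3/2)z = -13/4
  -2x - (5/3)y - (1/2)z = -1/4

x = -5/3, y = 2, z = 1/2

Row-reduce the augmented matrix:
R1 ← R1 / (-7/4).
R3 ← R3 + 2·R1.
R2 ← R2 / (-2).
R1 ← R1 − 4/7·R2.
R3 ← R3 + 11/21·R2.
R3 ← R3 / (39/28).
R1 ← R1 − 11/7·R3.
R2 ← R2 + 3/4·R3.
Reading off the reduced rows gives x = -5/3, y = 2, z = 1/2.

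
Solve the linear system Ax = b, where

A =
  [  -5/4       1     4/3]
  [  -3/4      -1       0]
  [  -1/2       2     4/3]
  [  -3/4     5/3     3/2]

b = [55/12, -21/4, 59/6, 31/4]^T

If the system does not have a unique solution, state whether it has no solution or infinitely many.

Row-reduce the augmented matrix:
R1 ← R1 / (-5/4).
R2 ← R2 + 3/4·R1.
R3 ← R3 + 1/2·R1.
R4 ← R4 + 3/4·R1.
R2 ← R2 / (-8/5).
R1 ← R1 + 4/5·R2.
R3 ← R3 − 8/5·R2.
R4 ← R4 − 16/15·R2.
Swap R3 and R4.
R3 ← R3 / (1/6).
R1 ← R1 + 2/3·R3.
R2 ← R2 − 1/2·R3.
R4 reduces to 0 = 0, so the extra equation is consistent.
Reading off the reduced rows gives x_1 = -1, x_2 = 6, x_3 = -2.

x_1 = -1, x_2 = 6, x_3 = -2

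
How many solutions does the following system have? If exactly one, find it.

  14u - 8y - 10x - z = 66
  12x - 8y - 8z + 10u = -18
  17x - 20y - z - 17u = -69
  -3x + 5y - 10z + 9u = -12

Row-reduce the augmented matrix:
R1 ← R1 / (-10).
R2 ← R2 − 12·R1.
R3 ← R3 − 17·R1.
R4 ← R4 + 3·R1.
R2 ← R2 / (-88/5).
R1 ← R1 − 4/5·R2.
R3 ← R3 + 168/5·R2.
R4 ← R4 − 37/5·R2.
R3 ← R3 / (327/22).
R1 ← R1 + 7/22·R3.
R2 ← R2 − 23/44·R3.
R4 ← R4 + 597/44·R3.
R4 ← R4 / (-10651/436).
R1 ← R1 + 370/327·R4.
R2 ← R2 − 49/1308·R4.
R3 ← R3 + 976/327·R4.
Reading off the reduced rows gives x = -2, y = -1, z = 4, u = 3.

x = -2, y = -1, z = 4, u = 3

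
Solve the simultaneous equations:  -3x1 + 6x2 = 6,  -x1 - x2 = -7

x1 = 4, x2 = 3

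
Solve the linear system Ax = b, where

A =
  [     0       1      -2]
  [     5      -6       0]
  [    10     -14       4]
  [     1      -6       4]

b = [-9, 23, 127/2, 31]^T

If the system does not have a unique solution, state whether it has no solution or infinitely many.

no solution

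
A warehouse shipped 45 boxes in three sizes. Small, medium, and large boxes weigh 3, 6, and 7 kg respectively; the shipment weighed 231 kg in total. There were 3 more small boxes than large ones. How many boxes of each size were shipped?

small boxes: 18, medium boxes: 12, large boxes: 15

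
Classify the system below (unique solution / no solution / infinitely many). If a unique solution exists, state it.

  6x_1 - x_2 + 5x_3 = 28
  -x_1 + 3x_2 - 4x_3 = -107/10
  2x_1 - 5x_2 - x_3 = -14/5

x_1 = 5/2, x_2 = 1, x_3 = 14/5

Row-reduce the augmented matrix:
R1 ← R1 / (6).
R2 ← R2 + 1·R1.
R3 ← R3 − 2·R1.
R2 ← R2 / (17/6).
R1 ← R1 + 1/6·R2.
R3 ← R3 + 14/3·R2.
R3 ← R3 / (-134/17).
R1 ← R1 − 11/17·R3.
R2 ← R2 + 19/17·R3.
Reading off the reduced rows gives x_1 = 5/2, x_2 = 1, x_3 = 14/5.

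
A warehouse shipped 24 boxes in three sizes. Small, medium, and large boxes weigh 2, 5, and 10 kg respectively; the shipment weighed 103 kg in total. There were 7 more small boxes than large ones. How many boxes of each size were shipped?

small boxes: 9, medium boxes: 13, large boxes: 2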